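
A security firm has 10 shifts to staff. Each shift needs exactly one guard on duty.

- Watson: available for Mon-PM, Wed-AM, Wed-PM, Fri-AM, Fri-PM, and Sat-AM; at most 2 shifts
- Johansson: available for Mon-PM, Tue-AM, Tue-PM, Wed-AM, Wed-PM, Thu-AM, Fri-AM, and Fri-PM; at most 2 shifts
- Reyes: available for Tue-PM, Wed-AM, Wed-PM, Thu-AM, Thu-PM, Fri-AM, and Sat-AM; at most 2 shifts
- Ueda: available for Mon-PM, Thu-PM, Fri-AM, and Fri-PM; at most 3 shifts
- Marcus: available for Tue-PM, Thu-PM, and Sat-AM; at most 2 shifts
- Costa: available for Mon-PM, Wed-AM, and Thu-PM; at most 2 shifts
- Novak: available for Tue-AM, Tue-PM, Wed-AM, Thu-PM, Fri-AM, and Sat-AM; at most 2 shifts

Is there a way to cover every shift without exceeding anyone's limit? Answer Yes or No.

One valid schedule: Mon-PM→Ueda, Tue-AM→Johansson, Tue-PM→Reyes, Wed-AM→Costa, Wed-PM→Watson, Thu-AM→Johansson, Thu-PM→Ueda, Fri-AM→Ueda, Fri-PM→Watson, Sat-AM→Reyes.
Loads: Watson 2/2, Johansson 2/2, Reyes 2/2, Ueda 3/3, Marcus 0/2, Costa 1/2, Novak 0/2 — all within limits.

Yes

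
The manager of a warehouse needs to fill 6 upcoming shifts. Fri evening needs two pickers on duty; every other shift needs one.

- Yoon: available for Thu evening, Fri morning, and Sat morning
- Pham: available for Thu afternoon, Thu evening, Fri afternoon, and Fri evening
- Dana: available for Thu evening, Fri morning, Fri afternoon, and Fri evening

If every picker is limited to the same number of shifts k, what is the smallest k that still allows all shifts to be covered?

3

With 3 pickers and 7 worker-slots to fill, someone must work at least ⌈7/3⌉ = 3 shifts, so k ≥ 3.
k = 3 works: Thu afternoon→Pham, Thu evening→Yoon, Fri morning→Yoon, Fri afternoon→Pham, Fri evening→Pham+Dana, Sat morning→Yoon.
Loads: Yoon 3, Pham 3, Dana 1 — all ≤ 3.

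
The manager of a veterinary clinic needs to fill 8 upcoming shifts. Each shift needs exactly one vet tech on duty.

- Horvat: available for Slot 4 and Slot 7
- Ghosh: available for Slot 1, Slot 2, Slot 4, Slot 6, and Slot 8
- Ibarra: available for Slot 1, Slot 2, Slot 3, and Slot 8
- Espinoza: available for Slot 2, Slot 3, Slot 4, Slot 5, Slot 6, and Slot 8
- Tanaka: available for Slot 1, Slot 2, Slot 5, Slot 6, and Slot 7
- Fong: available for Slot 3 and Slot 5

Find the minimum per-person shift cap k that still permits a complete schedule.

2

With 6 vet techs and 8 worker-slots to fill, someone must work at least ⌈8/6⌉ = 2 shifts, so k ≥ 2.
k = 2 works: Slot 1→Ghosh, Slot 2→Espinoza, Slot 3→Ibarra, Slot 4→Horvat, Slot 5→Espinoza, Slot 6→Ghosh, Slot 7→Horvat, Slot 8→Ibarra.
Loads: Horvat 2, Ghosh 2, Ibarra 2, Espinoza 2, Tanaka 0, Fong 0 — all ≤ 2.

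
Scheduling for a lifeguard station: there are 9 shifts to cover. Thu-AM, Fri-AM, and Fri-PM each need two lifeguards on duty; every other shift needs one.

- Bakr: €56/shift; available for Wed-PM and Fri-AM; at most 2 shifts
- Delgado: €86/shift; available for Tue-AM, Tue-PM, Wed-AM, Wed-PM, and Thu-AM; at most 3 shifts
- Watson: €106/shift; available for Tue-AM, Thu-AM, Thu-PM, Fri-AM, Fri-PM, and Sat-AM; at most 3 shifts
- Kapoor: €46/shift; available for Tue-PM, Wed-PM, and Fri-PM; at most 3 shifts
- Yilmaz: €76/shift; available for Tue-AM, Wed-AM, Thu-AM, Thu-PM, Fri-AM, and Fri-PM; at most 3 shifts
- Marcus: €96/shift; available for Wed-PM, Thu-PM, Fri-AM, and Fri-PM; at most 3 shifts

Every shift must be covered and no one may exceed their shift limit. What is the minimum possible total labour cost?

Sat-AM can only be covered by Watson, so that assignment is forced.
Picking the cheapest available lifeguard for each shift independently would cost €842, but that ignores the shift limits.
An optimal schedule: Tue-AM→Delgado, Tue-PM→Kapoor, Wed-AM→Delgado, Wed-PM→Kapoor, Thu-AM→Yilmaz+Delgado, Thu-PM→Yilmaz, Fri-AM→Bakr+Yilmaz, Fri-PM→Kapoor+Marcus, Sat-AM→Watson.
Total: 86 + 46 + 86 + 46 + 76 + 86 + 76 + 56 + 76 + 46 + 96 + 106 = €882.

€882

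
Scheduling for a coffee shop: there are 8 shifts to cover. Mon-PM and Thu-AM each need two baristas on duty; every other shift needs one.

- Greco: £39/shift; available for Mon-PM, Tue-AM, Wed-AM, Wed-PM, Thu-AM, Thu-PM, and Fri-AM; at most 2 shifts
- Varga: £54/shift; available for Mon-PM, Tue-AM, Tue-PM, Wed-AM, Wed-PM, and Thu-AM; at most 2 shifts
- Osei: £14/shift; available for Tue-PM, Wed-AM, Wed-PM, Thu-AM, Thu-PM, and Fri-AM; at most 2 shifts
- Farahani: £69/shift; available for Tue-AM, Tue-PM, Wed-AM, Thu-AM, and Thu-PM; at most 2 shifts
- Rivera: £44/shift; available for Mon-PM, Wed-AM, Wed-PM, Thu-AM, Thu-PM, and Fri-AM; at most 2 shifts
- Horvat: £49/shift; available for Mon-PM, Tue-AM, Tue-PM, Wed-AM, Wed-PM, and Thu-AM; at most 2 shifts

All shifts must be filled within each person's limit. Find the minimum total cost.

£400

Picking the cheapest available barista for each shift independently would cost £245, but that ignores the shift limits.
An optimal schedule: Mon-PM→Rivera+Horvat, Tue-AM→Greco, Tue-PM→Osei, Wed-AM→Varga, Wed-PM→Rivera, Thu-AM→Horvat+Varga, Thu-PM→Greco, Fri-AM→Osei.
Total: 44 + 49 + 39 + 14 + 54 + 44 + 49 + 54 + 39 + 14 = £400.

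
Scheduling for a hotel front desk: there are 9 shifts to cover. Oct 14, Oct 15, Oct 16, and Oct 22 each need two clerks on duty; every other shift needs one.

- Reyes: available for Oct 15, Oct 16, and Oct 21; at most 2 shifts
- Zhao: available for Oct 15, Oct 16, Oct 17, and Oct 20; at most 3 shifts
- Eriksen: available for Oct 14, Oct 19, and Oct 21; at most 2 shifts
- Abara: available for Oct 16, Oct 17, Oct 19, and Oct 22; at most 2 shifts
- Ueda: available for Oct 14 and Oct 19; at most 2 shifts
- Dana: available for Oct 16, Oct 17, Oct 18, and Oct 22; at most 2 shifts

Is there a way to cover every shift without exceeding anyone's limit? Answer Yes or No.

Oct 14 can only be covered by Eriksen and Ueda, so that assignment is forced.
Oct 15 can only be covered by Reyes and Zhao, so that assignment is forced.
Oct 18 can only be covered by Dana, so that assignment is forced.
One valid schedule: Oct 14→Eriksen+Ueda, Oct 15→Reyes+Zhao, Oct 16→Reyes+Abara, Oct 17→Zhao, Oct 18→Dana, Oct 19→Ueda, Oct 20→Zhao, Oct 21→Eriksen, Oct 22→Abara+Dana.
Loads: Reyes 2/2, Zhao 3/3, Eriksen 2/2, Abara 2/2, Ueda 2/2, Dana 2/2 — all within limits.

Yes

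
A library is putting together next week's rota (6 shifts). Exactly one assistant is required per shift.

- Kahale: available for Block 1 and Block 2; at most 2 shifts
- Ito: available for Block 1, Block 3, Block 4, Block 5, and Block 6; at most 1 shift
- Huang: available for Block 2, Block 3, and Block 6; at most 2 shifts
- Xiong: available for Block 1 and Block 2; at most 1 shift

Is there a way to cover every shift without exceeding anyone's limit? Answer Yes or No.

Total capacity is 6 and 6 slots are needed, so capacity alone doesn't rule it out.
Shifts {Block 4, Block 5} need 2 worker-slots in total, but the assistants available for any of those shifts (Ito) can supply at most 1 among them. So no valid schedule exists.

No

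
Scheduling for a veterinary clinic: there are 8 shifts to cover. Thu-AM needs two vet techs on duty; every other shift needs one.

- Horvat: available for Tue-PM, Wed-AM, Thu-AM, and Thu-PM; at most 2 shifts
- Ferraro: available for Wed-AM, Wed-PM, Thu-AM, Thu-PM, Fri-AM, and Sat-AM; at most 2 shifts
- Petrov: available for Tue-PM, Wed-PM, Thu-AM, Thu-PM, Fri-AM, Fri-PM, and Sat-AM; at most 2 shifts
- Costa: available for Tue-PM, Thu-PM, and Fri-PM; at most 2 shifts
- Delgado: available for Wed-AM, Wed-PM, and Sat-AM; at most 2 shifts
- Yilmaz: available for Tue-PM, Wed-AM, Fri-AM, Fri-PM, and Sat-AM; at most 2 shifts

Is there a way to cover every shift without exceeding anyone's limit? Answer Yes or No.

One valid schedule: Tue-PM→Horvat, Wed-AM→Delgado, Wed-PM→Ferraro, Thu-AM→Horvat+Ferraro, Thu-PM→Costa, Fri-AM→Petrov, Fri-PM→Petrov, Sat-AM→Delgado.
Loads: Horvat 2/2, Ferraro 2/2, Petrov 2/2, Costa 1/2, Delgado 2/2, Yilmaz 0/2 — all within limits.

Yes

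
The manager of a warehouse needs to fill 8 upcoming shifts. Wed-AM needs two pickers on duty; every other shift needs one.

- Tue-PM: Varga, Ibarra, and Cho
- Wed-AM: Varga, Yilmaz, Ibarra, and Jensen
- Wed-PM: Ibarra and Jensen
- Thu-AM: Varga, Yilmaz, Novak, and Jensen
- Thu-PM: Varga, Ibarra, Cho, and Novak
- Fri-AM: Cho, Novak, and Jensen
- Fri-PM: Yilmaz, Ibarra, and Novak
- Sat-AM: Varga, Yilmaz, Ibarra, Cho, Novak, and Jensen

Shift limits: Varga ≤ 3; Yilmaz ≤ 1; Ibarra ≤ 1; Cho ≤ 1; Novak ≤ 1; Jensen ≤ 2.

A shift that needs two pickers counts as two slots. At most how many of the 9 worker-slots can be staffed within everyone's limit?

Total capacity across all pickers is 3+1+1+1+1+2 = 9, and 9 slots are needed, so at most 9 can be filled.
An assignment achieving 9: Tue-PM→Varga, Wed-AM→Varga+Jensen, Wed-PM→Ibarra, Thu-AM→Varga, Thu-PM→Novak, Fri-AM→Cho, Fri-PM→Yilmaz, Sat-AM→Jensen.
Loads: Varga 3/3, Yilmaz 1/1, Ibarra 1/1, Cho 1/1, Novak 1/1, Jensen 2/2.

9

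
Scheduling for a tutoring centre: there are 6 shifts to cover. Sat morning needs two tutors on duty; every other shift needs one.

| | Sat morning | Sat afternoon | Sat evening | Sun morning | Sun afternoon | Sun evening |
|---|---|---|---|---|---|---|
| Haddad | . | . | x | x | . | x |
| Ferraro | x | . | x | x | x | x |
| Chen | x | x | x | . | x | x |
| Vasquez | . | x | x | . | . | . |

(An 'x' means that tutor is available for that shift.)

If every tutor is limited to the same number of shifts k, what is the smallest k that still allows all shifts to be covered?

2

With 4 tutors and 7 worker-slots to fill, someone must work at least ⌈7/4⌉ = 2 shifts, so k ≥ 2.
k = 2 works: Sat morning→Ferraro+Chen, Sat afternoon→Chen, Sat evening→Vasquez, Sun morning→Haddad, Sun afternoon→Ferraro, Sun evening→Haddad.
Loads: Haddad 2, Ferraro 2, Chen 2, Vasquez 1 — all ≤ 2.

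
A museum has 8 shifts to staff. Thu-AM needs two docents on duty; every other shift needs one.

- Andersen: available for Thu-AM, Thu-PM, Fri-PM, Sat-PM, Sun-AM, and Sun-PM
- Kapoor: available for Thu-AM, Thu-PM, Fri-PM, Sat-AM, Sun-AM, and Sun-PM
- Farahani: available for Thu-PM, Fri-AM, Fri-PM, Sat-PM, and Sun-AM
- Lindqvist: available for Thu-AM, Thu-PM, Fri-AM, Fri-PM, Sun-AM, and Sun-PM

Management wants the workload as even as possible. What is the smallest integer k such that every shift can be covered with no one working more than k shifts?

With 4 docents and 9 worker-slots to fill, someone must work at least ⌈9/4⌉ = 3 shifts, so k ≥ 3.
k = 3 works: Thu-AM→Andersen+Kapoor, Thu-PM→Kapoor, Fri-AM→Farahani, Fri-PM→Farahani, Sat-AM→Kapoor, Sat-PM→Andersen, Sun-AM→Farahani, Sun-PM→Andersen.
Loads: Andersen 3, Kapoor 3, Farahani 3, Lindqvist 0 — all ≤ 3.

3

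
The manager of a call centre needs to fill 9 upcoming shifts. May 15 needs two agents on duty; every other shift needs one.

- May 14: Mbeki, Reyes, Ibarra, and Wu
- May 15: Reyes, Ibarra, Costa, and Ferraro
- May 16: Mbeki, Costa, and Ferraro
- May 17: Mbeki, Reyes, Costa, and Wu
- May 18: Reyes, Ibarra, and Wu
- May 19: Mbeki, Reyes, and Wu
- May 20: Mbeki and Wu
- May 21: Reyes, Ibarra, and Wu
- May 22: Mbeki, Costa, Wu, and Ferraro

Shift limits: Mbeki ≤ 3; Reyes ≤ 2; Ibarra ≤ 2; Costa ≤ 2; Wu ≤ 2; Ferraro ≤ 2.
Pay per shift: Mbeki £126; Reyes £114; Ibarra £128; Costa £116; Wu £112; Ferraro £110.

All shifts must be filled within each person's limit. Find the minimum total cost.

Picking the cheapest available agent for each shift independently would cost £1116, but that ignores the shift limits.
An optimal schedule: May 14→Mbeki, May 15→Ferraro+Costa, May 16→Ferraro, May 17→Costa, May 18→Wu, May 19→Reyes, May 20→Wu, May 21→Reyes, May 22→Mbeki.
Total: 126 + 110 + 116 + 110 + 116 + 112 + 114 + 112 + 114 + 126 = £1156.

£1156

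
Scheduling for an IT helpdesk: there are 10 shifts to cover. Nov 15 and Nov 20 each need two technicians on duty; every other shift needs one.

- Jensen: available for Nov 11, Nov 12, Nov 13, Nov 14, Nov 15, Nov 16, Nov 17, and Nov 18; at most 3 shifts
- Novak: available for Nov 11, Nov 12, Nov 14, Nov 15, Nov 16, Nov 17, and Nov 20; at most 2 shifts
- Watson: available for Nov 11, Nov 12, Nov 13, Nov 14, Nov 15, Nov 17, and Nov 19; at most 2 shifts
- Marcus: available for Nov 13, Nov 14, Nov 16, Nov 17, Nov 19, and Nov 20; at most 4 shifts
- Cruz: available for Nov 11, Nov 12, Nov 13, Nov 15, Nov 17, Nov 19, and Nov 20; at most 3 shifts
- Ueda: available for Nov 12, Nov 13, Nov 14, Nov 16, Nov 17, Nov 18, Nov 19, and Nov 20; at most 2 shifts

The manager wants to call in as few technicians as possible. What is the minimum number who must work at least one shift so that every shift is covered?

12 slots to fill and no one can take more than 4, so at least ⌈12/4⌉ = 3 technicians are needed.
Any 3 technicians together have capacity at most 4+3+3 = 10 < 12 slots, so 3 can never suffice.
Jensen, Novak, Marcus, and Cruz alone can cover everything: Nov 11→Jensen, Nov 12→Jensen, Nov 13→Marcus, Nov 14→Novak, Nov 15→Novak+Cruz, Nov 16→Marcus, Nov 17→Cruz, Nov 18→Jensen, Nov 19→Marcus, Nov 20→Marcus+Cruz.

4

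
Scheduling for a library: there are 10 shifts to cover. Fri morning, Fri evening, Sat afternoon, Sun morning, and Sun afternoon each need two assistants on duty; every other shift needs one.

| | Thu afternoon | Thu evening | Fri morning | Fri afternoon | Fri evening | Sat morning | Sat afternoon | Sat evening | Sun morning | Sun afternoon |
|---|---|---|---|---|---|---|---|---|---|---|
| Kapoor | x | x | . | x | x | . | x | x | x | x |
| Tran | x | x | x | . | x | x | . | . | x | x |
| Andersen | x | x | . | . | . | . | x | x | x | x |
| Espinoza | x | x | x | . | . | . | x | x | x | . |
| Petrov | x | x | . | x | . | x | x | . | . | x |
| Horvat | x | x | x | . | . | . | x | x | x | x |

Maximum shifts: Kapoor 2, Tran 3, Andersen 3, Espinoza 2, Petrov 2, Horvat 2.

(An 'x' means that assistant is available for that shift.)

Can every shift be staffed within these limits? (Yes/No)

No

Total capacity is 2+3+3+2+2+2 = 14 but 15 worker-slots are needed — infeasible.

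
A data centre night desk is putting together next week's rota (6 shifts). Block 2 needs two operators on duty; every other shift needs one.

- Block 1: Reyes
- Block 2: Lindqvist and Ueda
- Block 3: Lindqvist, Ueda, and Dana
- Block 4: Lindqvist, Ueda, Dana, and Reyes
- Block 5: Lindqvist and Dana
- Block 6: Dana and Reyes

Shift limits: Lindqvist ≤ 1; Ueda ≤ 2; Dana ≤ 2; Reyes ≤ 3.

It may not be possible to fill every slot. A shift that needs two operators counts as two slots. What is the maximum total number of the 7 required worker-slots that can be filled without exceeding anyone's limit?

Total capacity across all operators is 1+2+2+3 = 8, and 7 slots are needed, so at most 7 can be filled.
An assignment achieving 7: Block 1→Reyes, Block 2→Lindqvist+Ueda, Block 3→Ueda, Block 4→Reyes, Block 5→Dana, Block 6→Dana.
Loads: Lindqvist 1/1, Ueda 2/2, Dana 2/2, Reyes 2/3.

7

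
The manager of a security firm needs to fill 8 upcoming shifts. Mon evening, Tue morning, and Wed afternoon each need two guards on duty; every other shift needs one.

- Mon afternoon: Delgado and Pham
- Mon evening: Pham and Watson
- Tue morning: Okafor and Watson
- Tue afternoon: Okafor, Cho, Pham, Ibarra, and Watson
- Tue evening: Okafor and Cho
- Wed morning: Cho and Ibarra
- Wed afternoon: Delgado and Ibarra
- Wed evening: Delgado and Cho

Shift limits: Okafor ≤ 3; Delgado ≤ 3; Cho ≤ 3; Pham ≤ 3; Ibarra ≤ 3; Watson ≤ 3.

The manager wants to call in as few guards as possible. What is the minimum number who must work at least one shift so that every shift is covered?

11 slots to fill and no one can take more than 3, so at least ⌈11/3⌉ = 4 guards are needed.
Shifts {Mon evening, Tue morning, Wed afternoon} need 6 slots, but among the guards available for them (Okafor, Delgado, Pham, Ibarra, and Watson) any 4 together supply at most 5. So 4 guards are not enough.
Okafor, Delgado, Pham, Ibarra, and Watson alone can cover everything: Mon afternoon→Delgado, Mon evening→Pham+Watson, Tue morning→Okafor+Watson, Tue afternoon→Okafor, Tue evening→Okafor, Wed morning→Ibarra, Wed afternoon→Delgado+Ibarra, Wed evening→Delgado.

5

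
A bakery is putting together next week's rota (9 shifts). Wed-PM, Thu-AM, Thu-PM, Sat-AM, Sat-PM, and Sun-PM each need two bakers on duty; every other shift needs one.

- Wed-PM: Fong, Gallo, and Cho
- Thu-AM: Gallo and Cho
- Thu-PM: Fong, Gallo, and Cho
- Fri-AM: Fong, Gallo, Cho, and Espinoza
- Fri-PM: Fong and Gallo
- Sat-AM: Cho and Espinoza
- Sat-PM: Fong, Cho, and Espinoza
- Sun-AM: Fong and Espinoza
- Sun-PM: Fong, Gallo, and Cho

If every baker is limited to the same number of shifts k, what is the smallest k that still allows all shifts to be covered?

4

With 4 bakers and 15 worker-slots to fill, someone must work at least ⌈15/4⌉ = 4 shifts, so k ≥ 4.
k = 4 works: Wed-PM→Fong+Gallo, Thu-AM→Gallo+Cho, Thu-PM→Fong+Gallo, Fri-AM→Espinoza, Fri-PM→Fong, Sat-AM→Cho+Espinoza, Sat-PM→Cho+Espinoza, Sun-AM→Fong, Sun-PM→Gallo+Cho.
Loads: Fong 4, Gallo 4, Cho 4, Espinoza 3 — all ≤ 4.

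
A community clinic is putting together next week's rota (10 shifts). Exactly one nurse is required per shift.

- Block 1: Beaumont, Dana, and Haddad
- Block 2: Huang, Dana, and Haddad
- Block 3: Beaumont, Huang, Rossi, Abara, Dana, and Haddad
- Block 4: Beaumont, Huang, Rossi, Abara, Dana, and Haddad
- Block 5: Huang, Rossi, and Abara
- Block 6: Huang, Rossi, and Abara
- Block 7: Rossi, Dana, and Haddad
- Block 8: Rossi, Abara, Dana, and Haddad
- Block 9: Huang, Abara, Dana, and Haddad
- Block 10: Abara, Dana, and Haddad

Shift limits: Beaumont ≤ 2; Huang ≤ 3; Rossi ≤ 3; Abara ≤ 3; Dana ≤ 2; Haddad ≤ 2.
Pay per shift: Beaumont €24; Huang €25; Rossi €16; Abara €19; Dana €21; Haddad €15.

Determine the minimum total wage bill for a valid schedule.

Picking the cheapest available nurse for each shift independently would cost €152, but that ignores the shift limits.
An optimal schedule: Block 1→Haddad, Block 2→Haddad, Block 3→Dana, Block 4→Dana, Block 5→Rossi, Block 6→Rossi, Block 7→Rossi, Block 8→Abara, Block 9→Abara, Block 10→Abara.
Total: 15 + 15 + 21 + 21 + 16 + 16 + 16 + 19 + 19 + 19 = €177.

€177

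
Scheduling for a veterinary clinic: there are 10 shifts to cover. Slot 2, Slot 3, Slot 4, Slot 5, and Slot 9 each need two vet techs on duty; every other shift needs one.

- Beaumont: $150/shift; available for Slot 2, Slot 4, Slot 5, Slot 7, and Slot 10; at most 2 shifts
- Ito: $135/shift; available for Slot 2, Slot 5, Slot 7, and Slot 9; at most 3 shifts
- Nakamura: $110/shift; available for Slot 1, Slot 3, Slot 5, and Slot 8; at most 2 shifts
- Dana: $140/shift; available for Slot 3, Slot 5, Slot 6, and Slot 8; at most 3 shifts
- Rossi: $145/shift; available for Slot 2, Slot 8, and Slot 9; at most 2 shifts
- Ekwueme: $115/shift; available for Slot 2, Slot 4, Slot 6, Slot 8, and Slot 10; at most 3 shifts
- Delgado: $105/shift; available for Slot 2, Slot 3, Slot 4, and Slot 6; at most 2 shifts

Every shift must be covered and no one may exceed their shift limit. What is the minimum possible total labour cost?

$1890

Slot 1 can only be covered by Nakamura, so that assignment is forced.
Slot 9 can only be covered by Ito and Rossi, so that assignment is forced.
Picking the cheapest available vet tech for each shift independently would cost $1755, but that ignores the shift limits.
An optimal schedule: Slot 1→Nakamura, Slot 2→Ekwueme+Rossi, Slot 3→Delgado+Nakamura, Slot 4→Delgado+Ekwueme, Slot 5→Ito+Dana, Slot 6→Dana, Slot 7→Ito, Slot 8→Dana, Slot 9→Ito+Rossi, Slot 10→Ekwueme.
Total: 110 + 115 + 145 + 105 + 110 + 105 + 115 + 135 + 140 + 140 + 135 + 140 + 135 + 145 + 115 = $1890.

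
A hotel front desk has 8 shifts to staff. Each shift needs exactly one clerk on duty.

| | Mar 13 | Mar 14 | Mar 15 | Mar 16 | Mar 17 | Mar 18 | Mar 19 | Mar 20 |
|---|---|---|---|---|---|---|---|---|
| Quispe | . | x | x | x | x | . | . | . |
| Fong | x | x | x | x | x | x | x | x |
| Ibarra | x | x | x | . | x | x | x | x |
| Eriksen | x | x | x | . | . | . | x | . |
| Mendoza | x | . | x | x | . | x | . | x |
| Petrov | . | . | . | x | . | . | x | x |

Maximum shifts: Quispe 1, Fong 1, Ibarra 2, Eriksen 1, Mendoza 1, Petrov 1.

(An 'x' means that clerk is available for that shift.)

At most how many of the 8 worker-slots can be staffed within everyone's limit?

7

Total capacity across all clerks is 1+1+2+1+1+1 = 7, and 8 slots are needed, so at most 7 can be filled.
An assignment achieving 7: Mar 13→Ibarra, Mar 14→Ibarra, Mar 16→Mendoza, Mar 17→Quispe, Mar 18→Fong, Mar 19→Eriksen, Mar 20→Petrov.
Loads: Quispe 1/1, Fong 1/1, Ibarra 2/2, Eriksen 1/1, Mendoza 1/1, Petrov 1/1.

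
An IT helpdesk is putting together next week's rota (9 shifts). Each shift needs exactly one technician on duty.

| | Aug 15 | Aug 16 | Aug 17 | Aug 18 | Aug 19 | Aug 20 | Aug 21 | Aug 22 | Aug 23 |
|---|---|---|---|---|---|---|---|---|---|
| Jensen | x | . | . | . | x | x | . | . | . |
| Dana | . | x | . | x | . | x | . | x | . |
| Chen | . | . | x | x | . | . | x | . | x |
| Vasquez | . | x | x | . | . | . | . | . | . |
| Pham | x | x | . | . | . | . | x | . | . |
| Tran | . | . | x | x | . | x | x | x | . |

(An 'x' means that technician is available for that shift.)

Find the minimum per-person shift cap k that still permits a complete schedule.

With 6 technicians and 9 worker-slots to fill, someone must work at least ⌈9/6⌉ = 2 shifts, so k ≥ 2.
k = 2 works: Aug 15→Jensen, Aug 16→Dana, Aug 17→Chen, Aug 18→Tran, Aug 19→Jensen, Aug 20→Tran, Aug 21→Pham, Aug 22→Dana, Aug 23→Chen.
Loads: Jensen 2, Dana 2, Chen 2, Vasquez 0, Pham 1, Tran 2 — all ≤ 2.

2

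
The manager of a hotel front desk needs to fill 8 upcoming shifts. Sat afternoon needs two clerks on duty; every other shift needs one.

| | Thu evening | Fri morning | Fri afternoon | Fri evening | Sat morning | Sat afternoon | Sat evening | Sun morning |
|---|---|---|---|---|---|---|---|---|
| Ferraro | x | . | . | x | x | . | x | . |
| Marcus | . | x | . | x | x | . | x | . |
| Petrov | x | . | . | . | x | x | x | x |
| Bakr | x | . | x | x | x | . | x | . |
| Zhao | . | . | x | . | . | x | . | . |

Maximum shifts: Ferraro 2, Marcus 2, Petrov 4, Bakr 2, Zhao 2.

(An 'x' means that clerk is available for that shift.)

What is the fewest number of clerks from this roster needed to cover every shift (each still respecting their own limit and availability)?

4

9 slots to fill and no one can take more than 4, so at least ⌈9/4⌉ = 3 clerks are needed.
Any 3 clerks together have capacity at most 4+2+2 = 8 < 9 slots, so 3 can never suffice.
Ferraro, Marcus, Petrov, and Zhao alone can cover everything: Thu evening→Ferraro, Fri morning→Marcus, Fri afternoon→Zhao, Fri evening→Ferraro, Sat morning→Marcus, Sat afternoon→Petrov+Zhao, Sat evening→Petrov, Sun morning→Petrov.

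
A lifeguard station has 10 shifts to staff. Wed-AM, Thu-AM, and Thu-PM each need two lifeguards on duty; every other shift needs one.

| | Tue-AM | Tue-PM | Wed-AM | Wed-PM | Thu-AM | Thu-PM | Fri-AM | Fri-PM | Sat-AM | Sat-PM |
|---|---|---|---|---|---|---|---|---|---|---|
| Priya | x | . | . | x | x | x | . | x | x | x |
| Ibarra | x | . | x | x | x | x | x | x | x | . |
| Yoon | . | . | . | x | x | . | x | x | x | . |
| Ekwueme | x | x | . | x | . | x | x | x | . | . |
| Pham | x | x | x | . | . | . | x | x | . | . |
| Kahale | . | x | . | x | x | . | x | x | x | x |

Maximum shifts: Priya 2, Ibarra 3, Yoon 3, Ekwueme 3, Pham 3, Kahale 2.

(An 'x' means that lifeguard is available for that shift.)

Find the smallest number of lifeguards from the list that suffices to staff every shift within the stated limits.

13 slots to fill and no one can take more than 3, so at least ⌈13/3⌉ = 5 lifeguards are needed.
Priya, Ibarra, Yoon, Ekwueme, and Pham alone can cover everything: Tue-AM→Ekwueme, Tue-PM→Ekwueme, Wed-AM→Ibarra+Pham, Wed-PM→Yoon, Thu-AM→Priya+Ibarra, Thu-PM→Ibarra+Ekwueme, Fri-AM→Yoon, Fri-PM→Pham, Sat-AM→Yoon, Sat-PM→Priya.

5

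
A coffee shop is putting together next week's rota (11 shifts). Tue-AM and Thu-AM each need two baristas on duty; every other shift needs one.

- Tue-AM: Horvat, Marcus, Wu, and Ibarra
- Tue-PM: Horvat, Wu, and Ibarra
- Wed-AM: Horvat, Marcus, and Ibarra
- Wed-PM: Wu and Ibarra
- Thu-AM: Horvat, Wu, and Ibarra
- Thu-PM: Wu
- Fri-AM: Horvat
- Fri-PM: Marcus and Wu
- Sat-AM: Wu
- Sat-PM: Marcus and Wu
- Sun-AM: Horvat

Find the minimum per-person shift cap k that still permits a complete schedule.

4

With 4 baristas and 13 worker-slots to fill, someone must work at least ⌈13/4⌉ = 4 shifts, so k ≥ 4.
k = 4 works: Tue-AM→Marcus+Ibarra, Tue-PM→Horvat, Wed-AM→Horvat, Wed-PM→Wu, Thu-AM→Wu+Ibarra, Thu-PM→Wu, Fri-AM→Horvat, Fri-PM→Marcus, Sat-AM→Wu, Sat-PM→Marcus, Sun-AM→Horvat.
Loads: Horvat 4, Marcus 3, Wu 4, Ibarra 2 — all ≤ 4.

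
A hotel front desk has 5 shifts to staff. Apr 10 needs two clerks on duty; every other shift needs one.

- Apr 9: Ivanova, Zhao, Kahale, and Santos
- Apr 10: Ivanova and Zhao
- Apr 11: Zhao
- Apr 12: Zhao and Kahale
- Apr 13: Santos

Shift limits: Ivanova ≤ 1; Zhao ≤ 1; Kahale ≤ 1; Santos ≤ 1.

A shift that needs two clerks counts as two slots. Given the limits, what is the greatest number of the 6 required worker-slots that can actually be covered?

4

Total capacity across all clerks is 1+1+1+1 = 4, and 6 slots are needed, so at most 4 can be filled.
An assignment achieving 4: Apr 10→Ivanova, Apr 11→Zhao, Apr 12→Kahale, Apr 13→Santos.
Loads: Ivanova 1/1, Zhao 1/1, Kahale 1/1, Santos 1/1.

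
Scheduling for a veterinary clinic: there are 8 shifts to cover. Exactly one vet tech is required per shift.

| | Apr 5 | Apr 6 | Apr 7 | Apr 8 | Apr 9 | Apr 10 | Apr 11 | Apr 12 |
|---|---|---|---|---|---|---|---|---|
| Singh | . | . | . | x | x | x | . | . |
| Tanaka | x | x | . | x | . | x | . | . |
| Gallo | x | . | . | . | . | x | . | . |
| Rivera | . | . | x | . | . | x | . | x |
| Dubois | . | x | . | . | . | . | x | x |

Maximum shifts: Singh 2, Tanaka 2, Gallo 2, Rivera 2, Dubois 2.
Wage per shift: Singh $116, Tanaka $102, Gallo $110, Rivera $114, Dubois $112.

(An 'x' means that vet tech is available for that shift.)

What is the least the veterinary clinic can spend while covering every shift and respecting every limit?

Apr 7 can only be covered by Rivera, so that assignment is forced.
Apr 9 can only be covered by Singh, so that assignment is forced.
Apr 11 can only be covered by Dubois, so that assignment is forced.
Picking the cheapest available vet tech for each shift independently would cost $862, but that ignores the shift limits.
An optimal schedule: Apr 5→Gallo, Apr 6→Tanaka, Apr 7→Rivera, Apr 8→Tanaka, Apr 9→Singh, Apr 10→Gallo, Apr 11→Dubois, Apr 12→Dubois.
Total: 110 + 102 + 114 + 102 + 116 + 110 + 112 + 112 = $878.

$878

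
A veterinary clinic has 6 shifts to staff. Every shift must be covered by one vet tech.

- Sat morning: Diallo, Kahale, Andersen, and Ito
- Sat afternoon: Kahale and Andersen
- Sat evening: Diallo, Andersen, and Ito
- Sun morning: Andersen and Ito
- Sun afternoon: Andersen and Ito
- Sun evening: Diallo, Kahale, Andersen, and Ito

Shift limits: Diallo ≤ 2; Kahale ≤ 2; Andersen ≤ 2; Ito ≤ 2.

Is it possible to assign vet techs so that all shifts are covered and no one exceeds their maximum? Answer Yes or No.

One valid schedule: Sat morning→Diallo, Sat afternoon→Kahale, Sat evening→Diallo, Sun morning→Andersen, Sun afternoon→Andersen, Sun evening→Kahale.
Loads: Diallo 2/2, Kahale 2/2, Andersen 2/2, Ito 0/2 — all within limits.

Yes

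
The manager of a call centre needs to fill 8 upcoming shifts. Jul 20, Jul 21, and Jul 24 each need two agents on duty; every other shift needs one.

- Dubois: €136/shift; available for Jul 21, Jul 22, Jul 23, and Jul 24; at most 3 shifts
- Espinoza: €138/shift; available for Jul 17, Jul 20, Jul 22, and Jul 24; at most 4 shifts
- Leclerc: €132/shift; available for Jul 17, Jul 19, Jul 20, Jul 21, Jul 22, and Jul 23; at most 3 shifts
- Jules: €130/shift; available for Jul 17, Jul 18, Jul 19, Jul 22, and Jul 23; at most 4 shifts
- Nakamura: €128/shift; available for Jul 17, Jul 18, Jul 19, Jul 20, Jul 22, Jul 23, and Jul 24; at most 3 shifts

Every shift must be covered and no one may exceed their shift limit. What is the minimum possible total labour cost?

Jul 21 can only be covered by Dubois and Leclerc, so that assignment is forced.
Picking the cheapest available agent for each shift independently would cost €1432, but that ignores the shift limits.
An optimal schedule: Jul 17→Jules, Jul 18→Nakamura, Jul 19→Jules, Jul 20→Nakamura+Leclerc, Jul 21→Leclerc+Dubois, Jul 22→Jules, Jul 23→Jules, Jul 24→Nakamura+Dubois.
Total: 130 + 128 + 130 + 128 + 132 + 132 + 136 + 130 + 130 + 128 + 136 = €1440.

€1440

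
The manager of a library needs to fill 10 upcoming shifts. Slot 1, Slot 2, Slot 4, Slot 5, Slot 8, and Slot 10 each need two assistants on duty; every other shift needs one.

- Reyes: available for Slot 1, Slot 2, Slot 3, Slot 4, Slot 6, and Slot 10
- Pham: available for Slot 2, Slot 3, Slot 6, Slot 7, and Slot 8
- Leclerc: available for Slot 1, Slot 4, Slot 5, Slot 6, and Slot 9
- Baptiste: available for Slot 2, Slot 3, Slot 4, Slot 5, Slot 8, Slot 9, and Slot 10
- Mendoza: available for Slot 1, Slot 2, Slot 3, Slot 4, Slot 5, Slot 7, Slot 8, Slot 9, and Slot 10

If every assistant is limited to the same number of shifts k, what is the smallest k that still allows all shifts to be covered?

4

With 5 assistants and 16 worker-slots to fill, someone must work at least ⌈16/5⌉ = 4 shifts, so k ≥ 4.
k = 4 works: Slot 1→Reyes+Leclerc, Slot 2→Pham+Baptiste, Slot 3→Reyes, Slot 4→Leclerc+Mendoza, Slot 5→Leclerc+Baptiste, Slot 6→Reyes, Slot 7→Pham, Slot 8→Pham+Baptiste, Slot 9→Leclerc, Slot 10→Reyes+Baptiste.
Loads: Reyes 4, Pham 3, Leclerc 4, Baptiste 4, Mendoza 1 — all ≤ 4.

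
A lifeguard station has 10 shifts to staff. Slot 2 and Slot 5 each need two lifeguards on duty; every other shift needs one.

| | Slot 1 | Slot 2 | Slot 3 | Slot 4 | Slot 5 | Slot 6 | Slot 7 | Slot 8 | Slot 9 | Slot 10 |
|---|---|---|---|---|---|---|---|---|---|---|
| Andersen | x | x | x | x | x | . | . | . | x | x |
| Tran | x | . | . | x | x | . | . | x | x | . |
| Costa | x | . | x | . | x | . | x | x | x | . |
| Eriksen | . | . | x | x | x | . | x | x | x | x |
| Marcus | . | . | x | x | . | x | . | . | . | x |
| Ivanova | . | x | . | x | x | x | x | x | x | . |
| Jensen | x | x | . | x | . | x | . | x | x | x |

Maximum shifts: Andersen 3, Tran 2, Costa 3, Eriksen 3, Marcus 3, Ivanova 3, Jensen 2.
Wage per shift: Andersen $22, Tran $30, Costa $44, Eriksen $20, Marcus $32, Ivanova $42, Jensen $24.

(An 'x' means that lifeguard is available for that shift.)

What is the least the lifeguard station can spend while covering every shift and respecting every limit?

$298

Picking the cheapest available lifeguard for each shift independently would cost $254, but that ignores the shift limits.
An optimal schedule: Slot 1→Andersen, Slot 2→Andersen+Jensen, Slot 3→Eriksen, Slot 4→Marcus, Slot 5→Andersen+Tran, Slot 6→Jensen, Slot 7→Eriksen, Slot 8→Eriksen, Slot 9→Tran, Slot 10→Marcus.
Total: 22 + 22 + 24 + 20 + 32 + 22 + 30 + 24 + 20 + 20 + 30 + 32 = $298.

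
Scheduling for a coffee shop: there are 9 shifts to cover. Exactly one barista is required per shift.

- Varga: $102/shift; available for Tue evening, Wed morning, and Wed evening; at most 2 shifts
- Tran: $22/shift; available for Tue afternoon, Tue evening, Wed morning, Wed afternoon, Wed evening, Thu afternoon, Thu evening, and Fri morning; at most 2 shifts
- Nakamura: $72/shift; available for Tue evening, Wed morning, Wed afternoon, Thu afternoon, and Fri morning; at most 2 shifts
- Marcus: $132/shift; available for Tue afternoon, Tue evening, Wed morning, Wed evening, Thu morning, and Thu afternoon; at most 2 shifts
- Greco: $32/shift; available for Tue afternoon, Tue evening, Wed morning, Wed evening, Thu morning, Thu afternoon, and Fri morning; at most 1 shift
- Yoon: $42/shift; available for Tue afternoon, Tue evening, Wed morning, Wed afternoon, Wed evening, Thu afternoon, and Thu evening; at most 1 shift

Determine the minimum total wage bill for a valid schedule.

Picking the cheapest available barista for each shift independently would cost $208, but that ignores the shift limits.
An optimal schedule: Tue afternoon→Yoon, Tue evening→Varga, Wed morning→Marcus, Wed afternoon→Tran, Wed evening→Varga, Thu morning→Greco, Thu afternoon→Nakamura, Thu evening→Tran, Fri morning→Nakamura.
Total: 42 + 102 + 132 + 22 + 102 + 32 + 72 + 22 + 72 = $598.

$598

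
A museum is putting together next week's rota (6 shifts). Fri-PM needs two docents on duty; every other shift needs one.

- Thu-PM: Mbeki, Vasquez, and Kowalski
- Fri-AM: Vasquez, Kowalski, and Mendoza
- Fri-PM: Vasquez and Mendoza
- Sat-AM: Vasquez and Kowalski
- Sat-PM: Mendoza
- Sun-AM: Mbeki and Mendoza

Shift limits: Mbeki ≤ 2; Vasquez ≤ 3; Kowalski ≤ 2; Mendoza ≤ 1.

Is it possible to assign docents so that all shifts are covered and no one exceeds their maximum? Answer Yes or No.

No

Total capacity is 8 and 7 slots are needed, so capacity alone doesn't rule it out.
Shifts {Fri-PM, Sat-PM} need 3 worker-slots in total, but the docents available for any of those shifts (Vasquez and Mendoza) can supply at most 2 among them. So no valid schedule exists.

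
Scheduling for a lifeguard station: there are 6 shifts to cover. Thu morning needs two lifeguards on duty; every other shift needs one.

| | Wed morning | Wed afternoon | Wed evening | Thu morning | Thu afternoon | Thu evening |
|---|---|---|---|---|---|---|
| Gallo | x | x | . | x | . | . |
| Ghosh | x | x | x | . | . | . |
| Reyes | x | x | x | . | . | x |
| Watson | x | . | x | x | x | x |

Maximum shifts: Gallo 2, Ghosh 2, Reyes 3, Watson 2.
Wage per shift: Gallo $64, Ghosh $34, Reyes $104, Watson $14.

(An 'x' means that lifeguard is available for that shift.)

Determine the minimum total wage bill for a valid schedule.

Thu morning can only be covered by Gallo and Watson, so that assignment is forced.
Thu afternoon can only be covered by Watson, so that assignment is forced.
Picking the cheapest available lifeguard for each shift independently would cost $168, but that ignores the shift limits.
An optimal schedule: Wed morning→Ghosh, Wed afternoon→Gallo, Wed evening→Ghosh, Thu morning→Gallo+Watson, Thu afternoon→Watson, Thu evening→Reyes.
Total: 34 + 64 + 34 + 64 + 14 + 14 + 104 = $328.

$328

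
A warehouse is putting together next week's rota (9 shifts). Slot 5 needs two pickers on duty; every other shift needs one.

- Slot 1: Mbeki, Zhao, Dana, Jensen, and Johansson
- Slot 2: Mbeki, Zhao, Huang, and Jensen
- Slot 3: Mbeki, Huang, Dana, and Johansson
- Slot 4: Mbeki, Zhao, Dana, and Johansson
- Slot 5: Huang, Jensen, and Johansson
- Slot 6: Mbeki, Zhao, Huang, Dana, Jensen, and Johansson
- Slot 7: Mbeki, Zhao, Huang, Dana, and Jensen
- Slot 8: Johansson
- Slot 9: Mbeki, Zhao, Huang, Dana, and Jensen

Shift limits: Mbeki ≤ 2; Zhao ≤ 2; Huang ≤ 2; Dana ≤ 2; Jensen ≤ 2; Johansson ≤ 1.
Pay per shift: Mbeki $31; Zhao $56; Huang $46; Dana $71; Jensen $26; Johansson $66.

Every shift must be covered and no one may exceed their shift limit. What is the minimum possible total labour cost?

$455

Slot 8 can only be covered by Johansson, so that assignment is forced.
Picking the cheapest available picker for each shift independently would cost $330, but that ignores the shift limits.
An optimal schedule: Slot 1→Zhao, Slot 2→Jensen, Slot 3→Mbeki, Slot 4→Mbeki, Slot 5→Jensen+Huang, Slot 6→Dana, Slot 7→Huang, Slot 8→Johansson, Slot 9→Zhao.
Total: 56 + 26 + 31 + 31 + 26 + 46 + 71 + 46 + 66 + 56 = $455.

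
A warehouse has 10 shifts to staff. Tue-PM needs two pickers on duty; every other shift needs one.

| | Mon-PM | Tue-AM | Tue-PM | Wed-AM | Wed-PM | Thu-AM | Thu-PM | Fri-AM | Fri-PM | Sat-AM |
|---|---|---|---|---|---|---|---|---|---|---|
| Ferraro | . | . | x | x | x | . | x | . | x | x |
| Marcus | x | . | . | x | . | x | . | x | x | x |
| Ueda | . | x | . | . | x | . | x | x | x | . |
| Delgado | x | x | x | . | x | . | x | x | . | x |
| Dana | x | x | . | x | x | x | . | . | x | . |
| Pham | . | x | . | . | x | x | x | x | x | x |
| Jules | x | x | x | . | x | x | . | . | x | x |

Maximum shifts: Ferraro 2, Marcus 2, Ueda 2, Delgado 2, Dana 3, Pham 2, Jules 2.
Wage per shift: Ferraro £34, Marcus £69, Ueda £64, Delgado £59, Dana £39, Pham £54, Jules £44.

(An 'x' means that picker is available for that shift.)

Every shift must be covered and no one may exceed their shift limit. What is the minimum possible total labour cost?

£499

Picking the cheapest available picker for each shift independently would cost £419, but that ignores the shift limits.
An optimal schedule: Mon-PM→Dana, Tue-AM→Dana, Tue-PM→Ferraro+Jules, Wed-AM→Ferraro, Wed-PM→Delgado, Thu-AM→Dana, Thu-PM→Pham, Fri-AM→Pham, Fri-PM→Jules, Sat-AM→Delgado.
Total: 39 + 39 + 34 + 44 + 34 + 59 + 39 + 54 + 54 + 44 + 59 = £499.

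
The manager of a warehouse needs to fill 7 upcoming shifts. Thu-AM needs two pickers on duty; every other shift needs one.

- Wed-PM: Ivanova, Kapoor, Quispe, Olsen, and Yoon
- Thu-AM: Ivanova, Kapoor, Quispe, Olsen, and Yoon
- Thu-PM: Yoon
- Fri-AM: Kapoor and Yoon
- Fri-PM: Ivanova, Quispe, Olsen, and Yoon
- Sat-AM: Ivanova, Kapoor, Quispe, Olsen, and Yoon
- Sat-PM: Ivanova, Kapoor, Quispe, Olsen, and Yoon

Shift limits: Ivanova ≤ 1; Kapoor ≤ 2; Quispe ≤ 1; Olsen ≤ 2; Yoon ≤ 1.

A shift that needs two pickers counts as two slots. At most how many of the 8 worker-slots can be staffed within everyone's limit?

7

Total capacity across all pickers is 1+2+1+2+1 = 7, and 8 slots are needed, so at most 7 can be filled.
An assignment achieving 7: Wed-PM→Kapoor, Thu-AM→Quispe+Olsen, Thu-PM→Yoon, Fri-AM→Kapoor, Fri-PM→Ivanova, Sat-AM→Olsen.
Loads: Ivanova 1/1, Kapoor 2/2, Quispe 1/1, Olsen 2/2, Yoon 1/1.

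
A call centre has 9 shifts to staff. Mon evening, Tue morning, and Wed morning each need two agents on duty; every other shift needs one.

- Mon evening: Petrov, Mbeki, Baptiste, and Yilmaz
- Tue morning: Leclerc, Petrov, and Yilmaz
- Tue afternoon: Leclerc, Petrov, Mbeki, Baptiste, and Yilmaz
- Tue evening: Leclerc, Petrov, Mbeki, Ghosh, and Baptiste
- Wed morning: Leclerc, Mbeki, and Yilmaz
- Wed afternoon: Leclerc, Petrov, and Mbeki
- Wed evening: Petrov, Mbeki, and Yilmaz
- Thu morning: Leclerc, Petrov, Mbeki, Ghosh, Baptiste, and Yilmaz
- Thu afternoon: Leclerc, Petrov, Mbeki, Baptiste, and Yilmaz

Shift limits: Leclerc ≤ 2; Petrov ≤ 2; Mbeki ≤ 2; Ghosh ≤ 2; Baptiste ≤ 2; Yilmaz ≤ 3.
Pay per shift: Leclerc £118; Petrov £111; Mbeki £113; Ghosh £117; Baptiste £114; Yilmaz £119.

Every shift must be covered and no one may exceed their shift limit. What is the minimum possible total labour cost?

£1384

Picking the cheapest available agent for each shift independently would cost £1350, but that ignores the shift limits.
An optimal schedule: Mon evening→Baptiste+Yilmaz, Tue morning→Leclerc+Petrov, Tue afternoon→Baptiste, Tue evening→Ghosh, Wed morning→Leclerc+Mbeki, Wed afternoon→Petrov, Wed evening→Mbeki, Thu morning→Ghosh, Thu afternoon→Yilmaz.
Total: 114 + 119 + 118 + 111 + 114 + 117 + 118 + 113 + 111 + 113 + 117 + 119 = £1384.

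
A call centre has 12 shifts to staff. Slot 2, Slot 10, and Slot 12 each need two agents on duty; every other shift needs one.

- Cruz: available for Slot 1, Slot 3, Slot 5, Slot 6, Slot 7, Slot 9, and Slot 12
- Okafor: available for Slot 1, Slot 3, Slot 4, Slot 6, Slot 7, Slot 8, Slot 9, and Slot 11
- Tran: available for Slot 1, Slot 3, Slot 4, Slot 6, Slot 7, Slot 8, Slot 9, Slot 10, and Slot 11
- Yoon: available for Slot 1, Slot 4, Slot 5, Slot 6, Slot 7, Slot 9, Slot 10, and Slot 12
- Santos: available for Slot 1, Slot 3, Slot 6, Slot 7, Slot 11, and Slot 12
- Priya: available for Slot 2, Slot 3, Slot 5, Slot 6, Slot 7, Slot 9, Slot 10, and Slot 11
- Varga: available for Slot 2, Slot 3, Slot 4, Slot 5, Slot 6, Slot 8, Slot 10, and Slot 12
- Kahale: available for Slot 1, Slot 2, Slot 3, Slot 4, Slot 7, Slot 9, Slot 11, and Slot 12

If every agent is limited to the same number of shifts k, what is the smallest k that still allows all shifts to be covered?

With 8 agents and 15 worker-slots to fill, someone must work at least ⌈15/8⌉ = 2 shifts, so k ≥ 2.
k = 2 works: Slot 1→Cruz, Slot 2→Priya+Varga, Slot 3→Santos, Slot 4→Okafor, Slot 5→Cruz, Slot 6→Yoon, Slot 7→Santos, Slot 8→Okafor, Slot 9→Tran, Slot 10→Yoon+Priya, Slot 11→Tran, Slot 12→Varga+Kahale.
Loads: Cruz 2, Okafor 2, Tran 2, Yoon 2, Santos 2, Priya 2, Varga 2, Kahale 1 — all ≤ 2.

2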